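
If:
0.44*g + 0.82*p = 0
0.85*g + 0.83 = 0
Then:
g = -0.98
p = 0.52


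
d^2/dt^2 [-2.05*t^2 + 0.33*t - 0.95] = -4.10000000000000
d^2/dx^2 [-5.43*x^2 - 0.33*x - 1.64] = -10.8600000000000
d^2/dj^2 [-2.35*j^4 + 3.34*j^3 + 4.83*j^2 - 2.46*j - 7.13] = -28.2*j^2 + 20.04*j + 9.66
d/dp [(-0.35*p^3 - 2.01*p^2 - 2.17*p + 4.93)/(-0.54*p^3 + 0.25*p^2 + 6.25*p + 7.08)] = (-1.1729*p^4 - 6.7186*p^3 - 11.4674*p^2 - 30.9266*p - 46.1761)/(0.2916*p^6 - 0.27*p^5 - 6.6875*p^4 - 4.5214*p^3 + 42.6025*p^2 + 88.5*p + 50.1264)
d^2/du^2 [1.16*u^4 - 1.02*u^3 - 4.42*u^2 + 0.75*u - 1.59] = 13.92*u^2 - 6.12*u - 8.84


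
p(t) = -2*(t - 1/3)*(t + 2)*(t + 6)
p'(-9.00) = -228.67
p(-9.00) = 392.00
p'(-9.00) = -228.67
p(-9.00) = 392.00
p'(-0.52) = -4.34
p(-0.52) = 13.84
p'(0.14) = -23.08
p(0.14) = 5.08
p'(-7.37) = -118.55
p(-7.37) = 113.35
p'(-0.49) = -5.08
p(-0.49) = 13.70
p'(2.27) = -119.20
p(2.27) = -136.78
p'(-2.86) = 19.96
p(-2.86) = -17.25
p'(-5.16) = -20.18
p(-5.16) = -29.16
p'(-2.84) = 20.03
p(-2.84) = -16.85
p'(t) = -2*(t - 1/3)*(t + 2) - 2*(t - 1/3)*(t + 6) - 2*(t + 2)*(t + 6) = -6*t^2 - 92*t/3 - 56/3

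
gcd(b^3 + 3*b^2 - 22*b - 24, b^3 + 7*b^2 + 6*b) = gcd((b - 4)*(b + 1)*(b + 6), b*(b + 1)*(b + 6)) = b^2 + 7*b + 6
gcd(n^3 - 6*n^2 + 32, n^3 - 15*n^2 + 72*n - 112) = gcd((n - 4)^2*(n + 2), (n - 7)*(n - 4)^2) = n^2 - 8*n + 16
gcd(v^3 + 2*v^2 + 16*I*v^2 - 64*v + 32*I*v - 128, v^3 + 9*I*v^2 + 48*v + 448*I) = v^2 + 16*I*v - 64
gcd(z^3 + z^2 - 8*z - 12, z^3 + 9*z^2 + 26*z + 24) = z + 2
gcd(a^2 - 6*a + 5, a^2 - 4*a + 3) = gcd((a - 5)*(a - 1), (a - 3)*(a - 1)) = a - 1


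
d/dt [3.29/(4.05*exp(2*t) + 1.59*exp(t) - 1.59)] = (-26.649*exp(t) - 5.2311)*exp(t)/(4.05*exp(2*t) + 1.59*exp(t) - 1.59)^2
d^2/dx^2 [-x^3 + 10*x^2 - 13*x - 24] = 20 - 6*x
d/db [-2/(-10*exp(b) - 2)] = -5*exp(b)/(5*exp(b) + 1)^2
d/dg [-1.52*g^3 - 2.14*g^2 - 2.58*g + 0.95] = -4.56*g^2 - 4.28*g - 2.58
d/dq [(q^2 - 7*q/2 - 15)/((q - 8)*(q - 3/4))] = 84*(-q^2 + 8*q - 29)/(16*q^4 - 280*q^3 + 1417*q^2 - 1680*q + 576)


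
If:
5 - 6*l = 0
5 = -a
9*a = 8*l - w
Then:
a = -5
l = 5/6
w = 155/3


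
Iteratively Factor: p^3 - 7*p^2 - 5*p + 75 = (p - 5)*(p^2 - 2*p - 15) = (p - 5)*(p + 3)*(p - 5)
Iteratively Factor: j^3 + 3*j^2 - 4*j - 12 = (j + 2)*(j^2 + j - 6) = (j + 2)*(j + 3)*(j - 2)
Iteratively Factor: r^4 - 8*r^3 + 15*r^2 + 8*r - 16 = (r - 1)*(r^3 - 7*r^2 + 8*r + 16) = (r - 4)*(r - 1)*(r^2 - 3*r - 4) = (r - 4)*(r - 1)*(r + 1)*(r - 4)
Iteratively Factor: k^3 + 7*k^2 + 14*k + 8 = (k + 2)*(k^2 + 5*k + 4) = (k + 1)*(k + 2)*(k + 4)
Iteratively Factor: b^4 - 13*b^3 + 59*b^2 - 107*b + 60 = (b - 4)*(b^3 - 9*b^2 + 23*b - 15) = (b - 5)*(b - 4)*(b^2 - 4*b + 3) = (b - 5)*(b - 4)*(b - 3)*(b - 1)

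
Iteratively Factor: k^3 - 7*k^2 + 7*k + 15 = (k + 1)*(k^2 - 8*k + 15) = (k - 5)*(k + 1)*(k - 3)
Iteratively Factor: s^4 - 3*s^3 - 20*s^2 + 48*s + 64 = (s - 4)*(s^3 + s^2 - 16*s - 16) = (s - 4)*(s + 1)*(s^2 - 16) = (s - 4)*(s + 1)*(s + 4)*(s - 4)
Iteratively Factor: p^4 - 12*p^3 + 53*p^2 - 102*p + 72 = (p - 3)*(p^3 - 9*p^2 + 26*p - 24) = (p - 4)*(p - 3)*(p^2 - 5*p + 6) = (p - 4)*(p - 3)*(p - 2)*(p - 3)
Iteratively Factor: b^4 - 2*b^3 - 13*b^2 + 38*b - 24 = (b + 4)*(b^3 - 6*b^2 + 11*b - 6) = (b - 3)*(b + 4)*(b^2 - 3*b + 2) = (b - 3)*(b - 2)*(b + 4)*(b - 1)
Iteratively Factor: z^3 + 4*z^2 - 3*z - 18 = (z + 3)*(z^2 + z - 6) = (z - 2)*(z + 3)*(z + 3)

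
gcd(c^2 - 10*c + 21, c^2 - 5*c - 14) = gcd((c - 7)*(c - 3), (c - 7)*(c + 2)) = c - 7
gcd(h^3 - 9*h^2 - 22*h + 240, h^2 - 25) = h + 5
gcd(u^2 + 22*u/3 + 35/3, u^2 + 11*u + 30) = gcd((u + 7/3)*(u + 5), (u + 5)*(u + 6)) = u + 5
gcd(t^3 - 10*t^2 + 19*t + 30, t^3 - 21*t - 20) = t^2 - 4*t - 5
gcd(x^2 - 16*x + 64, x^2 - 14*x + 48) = x - 8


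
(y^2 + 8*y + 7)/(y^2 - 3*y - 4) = (y + 7)/(y - 4)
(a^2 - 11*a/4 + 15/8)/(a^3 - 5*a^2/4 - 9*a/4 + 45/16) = 2/(2*a + 3)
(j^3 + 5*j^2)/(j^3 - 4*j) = j*(j + 5)/(j^2 - 4)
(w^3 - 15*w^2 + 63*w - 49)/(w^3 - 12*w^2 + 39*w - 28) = (w - 7)/(w - 4)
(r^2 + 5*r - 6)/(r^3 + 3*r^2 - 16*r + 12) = 1/(r - 2)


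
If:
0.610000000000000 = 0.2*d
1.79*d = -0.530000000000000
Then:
No Solution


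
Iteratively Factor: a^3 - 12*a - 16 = (a + 2)*(a^2 - 2*a - 8) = (a + 2)^2*(a - 4)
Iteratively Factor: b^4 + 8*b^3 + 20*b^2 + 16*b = (b)*(b^3 + 8*b^2 + 20*b + 16) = b*(b + 2)*(b^2 + 6*b + 8) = b*(b + 2)*(b + 4)*(b + 2)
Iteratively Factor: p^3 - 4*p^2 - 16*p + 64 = (p - 4)*(p^2 - 16) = (p - 4)*(p + 4)*(p - 4)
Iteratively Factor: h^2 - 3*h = (h - 3)*(h)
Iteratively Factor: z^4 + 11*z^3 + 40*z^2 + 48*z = (z + 4)*(z^3 + 7*z^2 + 12*z) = (z + 4)^2*(z^2 + 3*z) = z*(z + 4)^2*(z + 3)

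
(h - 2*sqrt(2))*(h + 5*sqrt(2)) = h^2 + 3*sqrt(2)*h - 20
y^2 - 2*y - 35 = (y - 7)*(y + 5)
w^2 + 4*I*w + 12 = (w - 2*I)*(w + 6*I)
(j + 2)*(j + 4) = j^2 + 6*j + 8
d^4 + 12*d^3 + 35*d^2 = d^2*(d + 5)*(d + 7)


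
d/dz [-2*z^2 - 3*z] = -4*z - 3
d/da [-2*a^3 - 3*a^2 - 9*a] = -6*a^2 - 6*a - 9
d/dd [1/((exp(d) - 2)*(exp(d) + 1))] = (1 - 2*exp(d))*exp(d)/(exp(4*d) - 2*exp(3*d) - 3*exp(2*d) + 4*exp(d) + 4)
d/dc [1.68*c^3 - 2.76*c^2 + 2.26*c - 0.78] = 5.04*c^2 - 5.52*c + 2.26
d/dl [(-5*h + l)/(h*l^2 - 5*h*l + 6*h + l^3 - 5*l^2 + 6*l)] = (h*l^2 - 5*h*l + 6*h + l^3 - 5*l^2 + 6*l + (5*h - l)*(2*h*l - 5*h + 3*l^2 - 10*l + 6))/(h*l^2 - 5*h*l + 6*h + l^3 - 5*l^2 + 6*l)^2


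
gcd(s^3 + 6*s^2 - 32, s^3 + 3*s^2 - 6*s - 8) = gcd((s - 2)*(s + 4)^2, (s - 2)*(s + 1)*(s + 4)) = s^2 + 2*s - 8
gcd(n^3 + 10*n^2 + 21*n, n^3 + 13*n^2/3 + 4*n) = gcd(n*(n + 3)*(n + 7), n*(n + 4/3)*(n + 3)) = n^2 + 3*n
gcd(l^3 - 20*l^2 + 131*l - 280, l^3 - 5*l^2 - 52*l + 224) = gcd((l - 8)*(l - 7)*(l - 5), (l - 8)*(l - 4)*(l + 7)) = l - 8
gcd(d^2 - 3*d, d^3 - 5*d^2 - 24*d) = d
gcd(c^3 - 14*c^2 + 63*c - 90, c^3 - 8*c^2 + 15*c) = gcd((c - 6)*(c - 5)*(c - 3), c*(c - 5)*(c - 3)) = c^2 - 8*c + 15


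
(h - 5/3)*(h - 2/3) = h^2 - 7*h/3 + 10/9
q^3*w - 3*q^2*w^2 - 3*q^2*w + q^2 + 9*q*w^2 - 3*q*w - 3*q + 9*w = (q - 3)*(q - 3*w)*(q*w + 1)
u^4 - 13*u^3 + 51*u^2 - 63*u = u*(u - 7)*(u - 3)^2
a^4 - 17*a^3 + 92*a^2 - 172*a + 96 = (a - 8)*(a - 6)*(a - 2)*(a - 1)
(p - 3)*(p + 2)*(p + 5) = p^3 + 4*p^2 - 11*p - 30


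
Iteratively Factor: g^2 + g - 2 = (g - 1)*(g + 2)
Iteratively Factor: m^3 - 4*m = (m)*(m^2 - 4) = m*(m - 2)*(m + 2)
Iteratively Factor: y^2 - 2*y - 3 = (y + 1)*(y - 3)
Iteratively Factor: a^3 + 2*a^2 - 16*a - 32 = (a + 4)*(a^2 - 2*a - 8) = (a + 2)*(a + 4)*(a - 4)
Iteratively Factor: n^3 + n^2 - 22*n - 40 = (n + 4)*(n^2 - 3*n - 10) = (n + 2)*(n + 4)*(n - 5)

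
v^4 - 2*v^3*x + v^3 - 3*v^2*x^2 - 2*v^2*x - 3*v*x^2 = v*(v + 1)*(v - 3*x)*(v + x)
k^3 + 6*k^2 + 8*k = k*(k + 2)*(k + 4)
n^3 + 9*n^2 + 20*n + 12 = (n + 1)*(n + 2)*(n + 6)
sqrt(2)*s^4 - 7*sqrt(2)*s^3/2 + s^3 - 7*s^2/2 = s^2*(s - 7/2)*(sqrt(2)*s + 1)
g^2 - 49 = (g - 7)*(g + 7)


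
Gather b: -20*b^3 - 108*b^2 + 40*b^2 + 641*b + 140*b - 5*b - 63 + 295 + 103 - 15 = -20*b^3 - 68*b^2 + 776*b + 320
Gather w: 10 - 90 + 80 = 0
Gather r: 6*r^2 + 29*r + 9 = 6*r^2 + 29*r + 9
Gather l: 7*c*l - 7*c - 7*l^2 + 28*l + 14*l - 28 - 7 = -7*c - 7*l^2 + l*(7*c + 42) - 35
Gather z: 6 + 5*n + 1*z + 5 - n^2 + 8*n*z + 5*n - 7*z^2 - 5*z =-n^2 + 10*n - 7*z^2 + z*(8*n - 4) + 11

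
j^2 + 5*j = j*(j + 5)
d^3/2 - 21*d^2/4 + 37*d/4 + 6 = (d/2 + 1/4)*(d - 8)*(d - 3)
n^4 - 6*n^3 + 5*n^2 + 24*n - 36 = (n - 3)^2*(n - 2)*(n + 2)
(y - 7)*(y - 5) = y^2 - 12*y + 35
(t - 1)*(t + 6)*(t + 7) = t^3 + 12*t^2 + 29*t - 42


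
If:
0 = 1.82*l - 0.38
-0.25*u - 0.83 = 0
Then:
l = 0.21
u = -3.32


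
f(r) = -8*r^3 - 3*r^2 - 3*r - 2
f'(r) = -24*r^2 - 6*r - 3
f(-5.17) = 1038.83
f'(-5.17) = -613.47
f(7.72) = -3884.75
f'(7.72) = -1479.68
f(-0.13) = -1.64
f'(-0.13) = -2.63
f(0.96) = -14.72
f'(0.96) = -30.88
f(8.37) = -4928.29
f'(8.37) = -1734.59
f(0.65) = -7.41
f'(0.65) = -17.04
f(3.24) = -315.31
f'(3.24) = -274.38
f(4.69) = -907.35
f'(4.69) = -559.05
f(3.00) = -254.00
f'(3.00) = -237.00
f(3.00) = -254.00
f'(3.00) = -237.00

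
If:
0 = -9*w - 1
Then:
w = -1/9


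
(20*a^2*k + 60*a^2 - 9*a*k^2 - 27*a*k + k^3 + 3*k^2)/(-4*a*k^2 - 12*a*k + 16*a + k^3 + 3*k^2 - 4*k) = (-5*a*k - 15*a + k^2 + 3*k)/(k^2 + 3*k - 4)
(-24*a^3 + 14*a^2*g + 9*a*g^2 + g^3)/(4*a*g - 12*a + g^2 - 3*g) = (-6*a^2 + 5*a*g + g^2)/(g - 3)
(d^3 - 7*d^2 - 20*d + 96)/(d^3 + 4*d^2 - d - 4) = (d^2 - 11*d + 24)/(d^2 - 1)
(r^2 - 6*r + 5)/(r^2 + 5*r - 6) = (r - 5)/(r + 6)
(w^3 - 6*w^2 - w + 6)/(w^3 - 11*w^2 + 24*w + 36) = (w - 1)/(w - 6)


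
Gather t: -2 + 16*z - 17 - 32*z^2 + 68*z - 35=-32*z^2 + 84*z - 54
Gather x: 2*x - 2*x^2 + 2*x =-2*x^2 + 4*x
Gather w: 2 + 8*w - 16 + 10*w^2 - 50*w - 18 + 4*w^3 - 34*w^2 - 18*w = 4*w^3 - 24*w^2 - 60*w - 32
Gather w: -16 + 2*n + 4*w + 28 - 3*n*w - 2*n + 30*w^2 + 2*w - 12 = 30*w^2 + w*(6 - 3*n)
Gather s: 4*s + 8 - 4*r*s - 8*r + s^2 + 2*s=-8*r + s^2 + s*(6 - 4*r) + 8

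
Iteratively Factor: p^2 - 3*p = (p - 3)*(p)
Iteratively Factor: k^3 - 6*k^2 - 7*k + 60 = (k + 3)*(k^2 - 9*k + 20) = (k - 5)*(k + 3)*(k - 4)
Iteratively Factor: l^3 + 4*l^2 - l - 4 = (l + 1)*(l^2 + 3*l - 4) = (l - 1)*(l + 1)*(l + 4)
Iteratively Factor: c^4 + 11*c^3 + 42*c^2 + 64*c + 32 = (c + 1)*(c^3 + 10*c^2 + 32*c + 32) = (c + 1)*(c + 4)*(c^2 + 6*c + 8) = (c + 1)*(c + 4)^2*(c + 2)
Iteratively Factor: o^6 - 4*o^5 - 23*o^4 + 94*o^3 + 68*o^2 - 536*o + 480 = (o - 2)*(o^5 - 2*o^4 - 27*o^3 + 40*o^2 + 148*o - 240) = (o - 5)*(o - 2)*(o^4 + 3*o^3 - 12*o^2 - 20*o + 48) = (o - 5)*(o - 2)^2*(o^3 + 5*o^2 - 2*o - 24) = (o - 5)*(o - 2)^2*(o + 4)*(o^2 + o - 6) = (o - 5)*(o - 2)^3*(o + 4)*(o + 3)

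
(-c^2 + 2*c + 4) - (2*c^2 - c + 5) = -3*c^2 + 3*c - 1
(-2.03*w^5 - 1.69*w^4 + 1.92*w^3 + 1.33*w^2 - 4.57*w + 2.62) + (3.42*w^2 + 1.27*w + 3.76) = -2.03*w^5 - 1.69*w^4 + 1.92*w^3 + 4.75*w^2 - 3.3*w + 6.38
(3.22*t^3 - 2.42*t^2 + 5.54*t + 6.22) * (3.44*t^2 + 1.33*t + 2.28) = 11.0768*t^5 - 4.0422*t^4 + 23.1806*t^3 + 23.2474*t^2 + 20.9038*t + 14.1816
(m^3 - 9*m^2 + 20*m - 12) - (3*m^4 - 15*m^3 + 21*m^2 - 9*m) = -3*m^4 + 16*m^3 - 30*m^2 + 29*m - 12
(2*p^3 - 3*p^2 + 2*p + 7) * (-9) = -18*p^3 + 27*p^2 - 18*p - 63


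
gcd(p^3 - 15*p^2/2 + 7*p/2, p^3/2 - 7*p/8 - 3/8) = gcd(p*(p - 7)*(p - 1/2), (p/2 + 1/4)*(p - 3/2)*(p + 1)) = 1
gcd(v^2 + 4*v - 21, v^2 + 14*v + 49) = v + 7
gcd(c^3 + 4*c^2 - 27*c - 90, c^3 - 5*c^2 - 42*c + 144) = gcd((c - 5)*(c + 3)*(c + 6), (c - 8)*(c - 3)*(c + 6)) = c + 6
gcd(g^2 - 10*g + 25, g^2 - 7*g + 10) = g - 5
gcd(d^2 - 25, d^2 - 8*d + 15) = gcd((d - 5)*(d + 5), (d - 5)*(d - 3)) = d - 5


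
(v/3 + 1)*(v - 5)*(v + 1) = v^3/3 - v^2/3 - 17*v/3 - 5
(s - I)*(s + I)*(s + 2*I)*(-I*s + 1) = -I*s^4 + 3*s^3 + I*s^2 + 3*s + 2*I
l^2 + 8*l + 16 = (l + 4)^2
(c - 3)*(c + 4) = c^2 + c - 12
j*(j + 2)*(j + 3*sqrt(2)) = j^3 + 2*j^2 + 3*sqrt(2)*j^2 + 6*sqrt(2)*j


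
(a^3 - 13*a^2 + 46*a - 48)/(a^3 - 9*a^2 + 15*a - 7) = (a^3 - 13*a^2 + 46*a - 48)/(a^3 - 9*a^2 + 15*a - 7)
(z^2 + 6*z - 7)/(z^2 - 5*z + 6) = (z^2 + 6*z - 7)/(z^2 - 5*z + 6)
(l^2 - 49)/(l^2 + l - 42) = (l - 7)/(l - 6)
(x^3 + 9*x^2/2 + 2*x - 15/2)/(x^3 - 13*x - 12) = (2*x^2 + 3*x - 5)/(2*(x^2 - 3*x - 4))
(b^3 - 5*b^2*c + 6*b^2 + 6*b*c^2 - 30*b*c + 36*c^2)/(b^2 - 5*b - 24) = (-b^3 + 5*b^2*c - 6*b^2 - 6*b*c^2 + 30*b*c - 36*c^2)/(-b^2 + 5*b + 24)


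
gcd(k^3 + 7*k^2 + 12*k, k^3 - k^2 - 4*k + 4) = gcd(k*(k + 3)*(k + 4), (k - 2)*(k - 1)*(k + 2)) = 1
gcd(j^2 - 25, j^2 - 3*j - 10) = j - 5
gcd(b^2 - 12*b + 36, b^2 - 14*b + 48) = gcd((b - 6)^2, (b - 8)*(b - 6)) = b - 6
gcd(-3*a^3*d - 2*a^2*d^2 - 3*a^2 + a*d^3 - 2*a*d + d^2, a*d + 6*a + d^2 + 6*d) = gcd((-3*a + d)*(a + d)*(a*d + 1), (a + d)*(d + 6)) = a + d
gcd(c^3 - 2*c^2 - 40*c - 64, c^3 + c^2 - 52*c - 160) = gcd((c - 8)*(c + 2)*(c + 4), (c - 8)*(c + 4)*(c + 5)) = c^2 - 4*c - 32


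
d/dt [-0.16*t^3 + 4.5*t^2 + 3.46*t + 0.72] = -0.48*t^2 + 9.0*t + 3.46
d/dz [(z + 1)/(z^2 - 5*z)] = (-z^2 - 2*z + 5)/(z^2*(z^2 - 10*z + 25))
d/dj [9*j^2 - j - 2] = 18*j - 1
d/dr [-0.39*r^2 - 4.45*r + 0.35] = -0.78*r - 4.45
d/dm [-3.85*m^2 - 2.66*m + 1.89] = -7.7*m - 2.66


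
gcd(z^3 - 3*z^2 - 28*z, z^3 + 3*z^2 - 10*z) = z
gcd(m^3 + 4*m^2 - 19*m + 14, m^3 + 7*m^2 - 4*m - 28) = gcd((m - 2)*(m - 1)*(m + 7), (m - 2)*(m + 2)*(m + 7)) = m^2 + 5*m - 14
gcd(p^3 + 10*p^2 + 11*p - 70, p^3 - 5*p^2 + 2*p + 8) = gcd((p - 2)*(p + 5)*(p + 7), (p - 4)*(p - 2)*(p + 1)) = p - 2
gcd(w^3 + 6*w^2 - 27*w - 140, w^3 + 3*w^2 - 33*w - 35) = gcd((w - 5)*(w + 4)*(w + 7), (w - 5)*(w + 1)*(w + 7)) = w^2 + 2*w - 35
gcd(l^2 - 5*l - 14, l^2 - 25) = 1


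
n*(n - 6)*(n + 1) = n^3 - 5*n^2 - 6*n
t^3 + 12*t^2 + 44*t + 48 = (t + 2)*(t + 4)*(t + 6)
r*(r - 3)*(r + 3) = r^3 - 9*r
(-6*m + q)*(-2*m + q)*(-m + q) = -12*m^3 + 20*m^2*q - 9*m*q^2 + q^3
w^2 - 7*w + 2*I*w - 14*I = (w - 7)*(w + 2*I)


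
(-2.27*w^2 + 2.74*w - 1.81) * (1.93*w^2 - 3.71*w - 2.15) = -4.3811*w^4 + 13.7099*w^3 - 8.7782*w^2 + 0.8241*w + 3.8915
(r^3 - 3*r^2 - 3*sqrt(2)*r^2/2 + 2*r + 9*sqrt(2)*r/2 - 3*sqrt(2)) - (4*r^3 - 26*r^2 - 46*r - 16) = -3*r^3 - 3*sqrt(2)*r^2/2 + 23*r^2 + 9*sqrt(2)*r/2 + 48*r - 3*sqrt(2) + 16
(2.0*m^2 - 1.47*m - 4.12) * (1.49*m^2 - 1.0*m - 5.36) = 2.98*m^4 - 4.1903*m^3 - 15.3888*m^2 + 11.9992*m + 22.0832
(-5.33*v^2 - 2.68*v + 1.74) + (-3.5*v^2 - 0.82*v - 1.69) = -8.83*v^2 - 3.5*v + 0.05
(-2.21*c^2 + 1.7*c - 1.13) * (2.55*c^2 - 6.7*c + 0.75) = -5.6355*c^4 + 19.142*c^3 - 15.929*c^2 + 8.846*c - 0.8475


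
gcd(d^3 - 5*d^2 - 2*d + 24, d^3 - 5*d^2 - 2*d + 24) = d^3 - 5*d^2 - 2*d + 24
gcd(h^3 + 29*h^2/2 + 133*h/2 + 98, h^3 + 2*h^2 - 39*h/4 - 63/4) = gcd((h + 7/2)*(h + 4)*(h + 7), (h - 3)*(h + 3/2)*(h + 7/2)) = h + 7/2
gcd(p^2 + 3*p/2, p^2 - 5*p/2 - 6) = p + 3/2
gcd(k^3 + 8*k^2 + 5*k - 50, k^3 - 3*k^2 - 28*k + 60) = k^2 + 3*k - 10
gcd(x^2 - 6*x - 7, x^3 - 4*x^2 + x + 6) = x + 1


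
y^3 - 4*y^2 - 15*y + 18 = (y - 6)*(y - 1)*(y + 3)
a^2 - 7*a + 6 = (a - 6)*(a - 1)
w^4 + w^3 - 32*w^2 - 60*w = w*(w - 6)*(w + 2)*(w + 5)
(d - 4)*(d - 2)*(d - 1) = d^3 - 7*d^2 + 14*d - 8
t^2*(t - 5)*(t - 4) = t^4 - 9*t^3 + 20*t^2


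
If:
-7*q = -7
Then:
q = 1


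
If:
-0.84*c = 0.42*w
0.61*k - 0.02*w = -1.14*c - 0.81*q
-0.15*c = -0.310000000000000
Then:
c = 2.07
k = -1.32786885245902*q - 3.99781420765027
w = -4.13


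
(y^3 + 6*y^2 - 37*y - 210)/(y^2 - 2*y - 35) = (y^2 + y - 42)/(y - 7)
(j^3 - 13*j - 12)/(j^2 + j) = j - 1 - 12/j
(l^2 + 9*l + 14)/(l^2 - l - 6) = (l + 7)/(l - 3)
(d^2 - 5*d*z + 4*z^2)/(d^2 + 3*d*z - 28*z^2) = (d - z)/(d + 7*z)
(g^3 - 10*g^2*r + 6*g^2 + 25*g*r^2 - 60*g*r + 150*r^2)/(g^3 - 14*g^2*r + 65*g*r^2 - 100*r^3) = (-g - 6)/(-g + 4*r)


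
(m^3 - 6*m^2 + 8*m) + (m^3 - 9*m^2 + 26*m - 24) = 2*m^3 - 15*m^2 + 34*m - 24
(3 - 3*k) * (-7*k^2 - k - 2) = 21*k^3 - 18*k^2 + 3*k - 6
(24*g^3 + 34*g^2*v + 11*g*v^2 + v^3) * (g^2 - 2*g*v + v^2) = 24*g^5 - 14*g^4*v - 33*g^3*v^2 + 13*g^2*v^3 + 9*g*v^4 + v^5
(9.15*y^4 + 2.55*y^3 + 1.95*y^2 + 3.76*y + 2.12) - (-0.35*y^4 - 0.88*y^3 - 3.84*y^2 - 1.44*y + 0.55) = 9.5*y^4 + 3.43*y^3 + 5.79*y^2 + 5.2*y + 1.57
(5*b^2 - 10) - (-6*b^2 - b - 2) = 11*b^2 + b - 8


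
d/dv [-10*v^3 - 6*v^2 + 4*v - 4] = -30*v^2 - 12*v + 4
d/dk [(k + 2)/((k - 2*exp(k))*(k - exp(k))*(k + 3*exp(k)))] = 2*(-k^3 + 7*k^2*exp(2*k) - 3*k^2 - 9*k*exp(3*k) + 14*k*exp(2*k) - 15*exp(3*k) + 7*exp(2*k))/(k^6 - 14*k^4*exp(2*k) + 12*k^3*exp(3*k) + 49*k^2*exp(4*k) - 84*k*exp(5*k) + 36*exp(6*k))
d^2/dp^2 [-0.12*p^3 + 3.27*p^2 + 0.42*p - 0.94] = 6.54 - 0.72*p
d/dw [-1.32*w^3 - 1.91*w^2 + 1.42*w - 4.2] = -3.96*w^2 - 3.82*w + 1.42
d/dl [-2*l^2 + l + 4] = 1 - 4*l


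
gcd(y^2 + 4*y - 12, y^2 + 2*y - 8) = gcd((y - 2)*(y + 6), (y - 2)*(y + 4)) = y - 2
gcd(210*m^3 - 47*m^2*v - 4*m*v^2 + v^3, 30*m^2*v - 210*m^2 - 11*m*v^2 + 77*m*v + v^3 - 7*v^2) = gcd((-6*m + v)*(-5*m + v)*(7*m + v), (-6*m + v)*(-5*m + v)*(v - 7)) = 30*m^2 - 11*m*v + v^2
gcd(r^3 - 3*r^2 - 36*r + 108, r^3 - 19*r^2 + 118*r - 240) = r - 6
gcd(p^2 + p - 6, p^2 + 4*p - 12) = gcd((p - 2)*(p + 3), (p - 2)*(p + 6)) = p - 2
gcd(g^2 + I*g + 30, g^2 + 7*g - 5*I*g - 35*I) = g - 5*I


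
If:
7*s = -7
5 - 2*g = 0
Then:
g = 5/2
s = -1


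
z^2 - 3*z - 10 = (z - 5)*(z + 2)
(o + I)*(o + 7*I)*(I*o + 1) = I*o^3 - 7*o^2 + I*o - 7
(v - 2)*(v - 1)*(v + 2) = v^3 - v^2 - 4*v + 4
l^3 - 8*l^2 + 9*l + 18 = (l - 6)*(l - 3)*(l + 1)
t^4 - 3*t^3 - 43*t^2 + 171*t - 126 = (t - 6)*(t - 3)*(t - 1)*(t + 7)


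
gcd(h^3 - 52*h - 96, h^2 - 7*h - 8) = h - 8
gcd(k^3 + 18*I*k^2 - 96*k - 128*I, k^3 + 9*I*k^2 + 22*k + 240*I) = k + 8*I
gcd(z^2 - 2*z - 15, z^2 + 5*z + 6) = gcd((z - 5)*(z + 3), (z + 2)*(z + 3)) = z + 3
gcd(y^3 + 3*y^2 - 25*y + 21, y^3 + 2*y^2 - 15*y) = y - 3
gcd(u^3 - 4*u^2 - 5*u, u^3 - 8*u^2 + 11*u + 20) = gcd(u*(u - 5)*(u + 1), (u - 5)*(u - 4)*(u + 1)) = u^2 - 4*u - 5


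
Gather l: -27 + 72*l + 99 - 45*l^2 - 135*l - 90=-45*l^2 - 63*l - 18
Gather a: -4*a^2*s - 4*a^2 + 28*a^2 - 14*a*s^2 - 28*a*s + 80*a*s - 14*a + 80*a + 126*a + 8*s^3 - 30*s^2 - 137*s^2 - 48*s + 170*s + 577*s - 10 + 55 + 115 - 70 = a^2*(24 - 4*s) + a*(-14*s^2 + 52*s + 192) + 8*s^3 - 167*s^2 + 699*s + 90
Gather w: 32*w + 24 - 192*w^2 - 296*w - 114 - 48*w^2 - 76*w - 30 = -240*w^2 - 340*w - 120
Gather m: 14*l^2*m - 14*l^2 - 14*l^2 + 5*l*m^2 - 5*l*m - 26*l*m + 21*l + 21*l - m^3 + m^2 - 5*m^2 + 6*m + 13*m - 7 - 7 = -28*l^2 + 42*l - m^3 + m^2*(5*l - 4) + m*(14*l^2 - 31*l + 19) - 14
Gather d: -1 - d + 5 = 4 - d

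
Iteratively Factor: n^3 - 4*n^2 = (n - 4)*(n^2) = n*(n - 4)*(n)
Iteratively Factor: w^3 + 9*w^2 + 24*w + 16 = (w + 1)*(w^2 + 8*w + 16) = (w + 1)*(w + 4)*(w + 4)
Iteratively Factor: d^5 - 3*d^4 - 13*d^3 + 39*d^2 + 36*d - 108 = (d - 3)*(d^4 - 13*d^2 + 36) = (d - 3)*(d + 2)*(d^3 - 2*d^2 - 9*d + 18) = (d - 3)*(d - 2)*(d + 2)*(d^2 - 9) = (d - 3)^2*(d - 2)*(d + 2)*(d + 3)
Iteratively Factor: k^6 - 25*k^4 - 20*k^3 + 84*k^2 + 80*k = (k + 4)*(k^5 - 4*k^4 - 9*k^3 + 16*k^2 + 20*k) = (k - 2)*(k + 4)*(k^4 - 2*k^3 - 13*k^2 - 10*k) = k*(k - 2)*(k + 4)*(k^3 - 2*k^2 - 13*k - 10) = k*(k - 2)*(k + 1)*(k + 4)*(k^2 - 3*k - 10) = k*(k - 5)*(k - 2)*(k + 1)*(k + 4)*(k + 2)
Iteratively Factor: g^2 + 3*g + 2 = (g + 1)*(g + 2)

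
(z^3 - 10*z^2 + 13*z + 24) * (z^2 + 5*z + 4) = z^5 - 5*z^4 - 33*z^3 + 49*z^2 + 172*z + 96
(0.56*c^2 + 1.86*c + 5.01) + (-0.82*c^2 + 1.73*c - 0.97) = -0.26*c^2 + 3.59*c + 4.04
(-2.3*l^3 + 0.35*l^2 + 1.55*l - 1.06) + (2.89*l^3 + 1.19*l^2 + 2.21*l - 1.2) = 0.59*l^3 + 1.54*l^2 + 3.76*l - 2.26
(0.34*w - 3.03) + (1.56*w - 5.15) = 1.9*w - 8.18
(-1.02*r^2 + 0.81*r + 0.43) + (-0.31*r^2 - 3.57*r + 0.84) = -1.33*r^2 - 2.76*r + 1.27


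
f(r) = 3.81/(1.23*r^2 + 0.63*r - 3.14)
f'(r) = 3.81*(-2.46*r - 0.63)/(1.23*r^2 + 0.63*r - 3.14)^2 = (-9.3726*r - 2.4003)/(1.23*r^2 + 0.63*r - 3.14)^2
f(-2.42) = 1.50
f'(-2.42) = 3.15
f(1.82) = 1.83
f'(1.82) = -4.49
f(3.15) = 0.34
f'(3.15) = -0.26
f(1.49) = 7.20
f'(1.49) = -58.39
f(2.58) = 0.57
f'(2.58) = -0.60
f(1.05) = -3.39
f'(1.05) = -9.72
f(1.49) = 7.20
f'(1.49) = -58.39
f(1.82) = 1.83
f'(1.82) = -4.49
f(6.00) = 0.08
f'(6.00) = -0.03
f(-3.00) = 0.63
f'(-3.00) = 0.70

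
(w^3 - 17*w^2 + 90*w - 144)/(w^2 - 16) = (w^3 - 17*w^2 + 90*w - 144)/(w^2 - 16)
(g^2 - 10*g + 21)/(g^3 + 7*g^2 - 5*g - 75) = (g - 7)/(g^2 + 10*g + 25)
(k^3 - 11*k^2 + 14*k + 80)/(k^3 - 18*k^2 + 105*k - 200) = (k + 2)/(k - 5)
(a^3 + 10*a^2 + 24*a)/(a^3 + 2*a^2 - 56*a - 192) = a/(a - 8)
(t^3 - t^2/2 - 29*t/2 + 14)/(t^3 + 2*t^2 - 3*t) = (t^2 + t/2 - 14)/(t*(t + 3))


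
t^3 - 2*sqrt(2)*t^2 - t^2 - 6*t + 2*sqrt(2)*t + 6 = (t - 1)*(t - 3*sqrt(2))*(t + sqrt(2))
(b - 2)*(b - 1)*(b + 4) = b^3 + b^2 - 10*b + 8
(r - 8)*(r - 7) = r^2 - 15*r + 56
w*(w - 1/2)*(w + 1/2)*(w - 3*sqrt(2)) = w^4 - 3*sqrt(2)*w^3 - w^2/4 + 3*sqrt(2)*w/4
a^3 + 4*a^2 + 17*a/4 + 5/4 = (a + 1/2)*(a + 1)*(a + 5/2)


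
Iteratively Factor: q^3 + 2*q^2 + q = (q)*(q^2 + 2*q + 1) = q*(q + 1)*(q + 1)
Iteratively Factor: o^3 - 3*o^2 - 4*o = (o + 1)*(o^2 - 4*o) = (o - 4)*(o + 1)*(o)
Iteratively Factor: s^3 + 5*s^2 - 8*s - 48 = (s + 4)*(s^2 + s - 12) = (s - 3)*(s + 4)*(s + 4)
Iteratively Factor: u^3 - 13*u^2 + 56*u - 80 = (u - 5)*(u^2 - 8*u + 16) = (u - 5)*(u - 4)*(u - 4)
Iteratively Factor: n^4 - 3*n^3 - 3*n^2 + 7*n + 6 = (n - 2)*(n^3 - n^2 - 5*n - 3) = (n - 2)*(n + 1)*(n^2 - 2*n - 3) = (n - 3)*(n - 2)*(n + 1)*(n + 1)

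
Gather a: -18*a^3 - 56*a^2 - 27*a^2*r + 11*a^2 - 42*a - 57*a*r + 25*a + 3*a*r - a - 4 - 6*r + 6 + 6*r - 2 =-18*a^3 + a^2*(-27*r - 45) + a*(-54*r - 18)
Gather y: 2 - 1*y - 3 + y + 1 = 0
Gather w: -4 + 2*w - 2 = 2*w - 6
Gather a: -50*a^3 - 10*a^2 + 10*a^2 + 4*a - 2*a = -50*a^3 + 2*a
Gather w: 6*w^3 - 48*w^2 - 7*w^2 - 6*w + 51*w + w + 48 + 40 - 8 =6*w^3 - 55*w^2 + 46*w + 80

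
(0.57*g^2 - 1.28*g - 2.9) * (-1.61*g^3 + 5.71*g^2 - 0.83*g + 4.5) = -0.9177*g^5 + 5.3155*g^4 - 3.1129*g^3 - 12.9316*g^2 - 3.353*g - 13.05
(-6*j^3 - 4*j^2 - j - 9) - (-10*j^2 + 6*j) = -6*j^3 + 6*j^2 - 7*j - 9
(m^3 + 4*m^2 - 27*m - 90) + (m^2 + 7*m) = m^3 + 5*m^2 - 20*m - 90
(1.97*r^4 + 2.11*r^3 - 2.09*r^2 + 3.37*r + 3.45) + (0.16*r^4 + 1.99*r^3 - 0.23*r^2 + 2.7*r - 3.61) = 2.13*r^4 + 4.1*r^3 - 2.32*r^2 + 6.07*r - 0.16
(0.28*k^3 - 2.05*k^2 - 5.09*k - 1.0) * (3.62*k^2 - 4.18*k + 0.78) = 1.0136*k^5 - 8.5914*k^4 - 9.6384*k^3 + 16.0572*k^2 + 0.2098*k - 0.78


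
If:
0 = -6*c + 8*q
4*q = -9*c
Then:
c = 0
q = 0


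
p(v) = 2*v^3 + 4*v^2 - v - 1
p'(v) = 6*v^2 + 8*v - 1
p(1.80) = 21.82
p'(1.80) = 32.84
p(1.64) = 16.94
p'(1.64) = 28.26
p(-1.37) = 2.73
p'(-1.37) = -0.70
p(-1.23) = 2.56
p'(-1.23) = -1.76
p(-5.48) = -204.53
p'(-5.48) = 135.34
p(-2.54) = -5.43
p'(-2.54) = 17.39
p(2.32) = 43.18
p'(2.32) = 49.85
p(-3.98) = -59.75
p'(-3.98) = 62.20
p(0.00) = -1.00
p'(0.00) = -1.00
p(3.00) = 86.00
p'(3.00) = 77.00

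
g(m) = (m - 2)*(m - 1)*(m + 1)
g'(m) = (m - 2)*(m - 1) + (m - 2)*(m + 1) + (m - 1)*(m + 1)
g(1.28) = -0.46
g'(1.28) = -1.20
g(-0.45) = 1.95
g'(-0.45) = 1.41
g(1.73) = -0.54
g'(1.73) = 1.06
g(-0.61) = 1.64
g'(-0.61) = 2.56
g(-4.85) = -154.28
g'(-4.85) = 88.97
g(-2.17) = -15.47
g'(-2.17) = 21.81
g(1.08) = -0.15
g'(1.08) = -1.82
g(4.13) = 34.20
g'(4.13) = 33.65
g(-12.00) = -2002.00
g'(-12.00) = 479.00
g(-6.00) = -280.00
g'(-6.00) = 131.00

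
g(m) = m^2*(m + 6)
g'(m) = m^2 + 2*m*(m + 6)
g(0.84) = 4.83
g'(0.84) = 12.20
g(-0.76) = 3.03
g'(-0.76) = -7.39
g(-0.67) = 2.39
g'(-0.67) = -6.69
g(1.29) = 12.13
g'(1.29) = 20.47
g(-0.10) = 0.06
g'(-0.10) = -1.17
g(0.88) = 5.33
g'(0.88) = 12.88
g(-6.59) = -25.62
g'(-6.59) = 51.20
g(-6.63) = -27.69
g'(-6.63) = 52.31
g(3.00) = 81.00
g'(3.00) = 63.00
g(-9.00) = -243.00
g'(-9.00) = 135.00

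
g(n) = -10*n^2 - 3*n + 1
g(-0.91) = -4.55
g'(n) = -20*n - 3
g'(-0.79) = 12.80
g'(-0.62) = 9.40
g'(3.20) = -67.00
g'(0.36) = -10.20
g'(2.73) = -57.60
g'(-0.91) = 15.20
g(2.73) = -81.72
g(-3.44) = -107.02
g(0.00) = 1.00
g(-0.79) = -2.87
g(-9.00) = -782.00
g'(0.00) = -3.00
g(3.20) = -111.00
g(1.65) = -31.18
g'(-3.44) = 65.80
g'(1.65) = -36.00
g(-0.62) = -0.98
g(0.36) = -1.38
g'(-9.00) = 177.00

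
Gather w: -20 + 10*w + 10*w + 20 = 20*w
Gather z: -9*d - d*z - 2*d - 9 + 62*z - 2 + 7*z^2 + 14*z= -11*d + 7*z^2 + z*(76 - d) - 11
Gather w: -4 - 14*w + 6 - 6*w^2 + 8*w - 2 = -6*w^2 - 6*w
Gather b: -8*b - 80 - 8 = -8*b - 88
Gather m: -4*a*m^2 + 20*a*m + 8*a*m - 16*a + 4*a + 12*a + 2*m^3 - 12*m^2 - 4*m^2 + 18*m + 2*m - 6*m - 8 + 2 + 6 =2*m^3 + m^2*(-4*a - 16) + m*(28*a + 14)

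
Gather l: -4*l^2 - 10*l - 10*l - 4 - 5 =-4*l^2 - 20*l - 9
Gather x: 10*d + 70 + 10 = 10*d + 80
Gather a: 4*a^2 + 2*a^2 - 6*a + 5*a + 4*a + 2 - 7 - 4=6*a^2 + 3*a - 9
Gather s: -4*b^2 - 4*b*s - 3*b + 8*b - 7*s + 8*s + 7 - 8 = -4*b^2 + 5*b + s*(1 - 4*b) - 1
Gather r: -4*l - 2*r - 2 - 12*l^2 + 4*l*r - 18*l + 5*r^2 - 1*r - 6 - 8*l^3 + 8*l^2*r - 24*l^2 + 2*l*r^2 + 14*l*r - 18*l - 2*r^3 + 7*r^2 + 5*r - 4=-8*l^3 - 36*l^2 - 40*l - 2*r^3 + r^2*(2*l + 12) + r*(8*l^2 + 18*l + 2) - 12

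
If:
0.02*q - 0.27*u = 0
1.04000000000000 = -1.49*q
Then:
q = -0.70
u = -0.05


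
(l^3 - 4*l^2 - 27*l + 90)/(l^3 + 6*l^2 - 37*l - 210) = (l - 3)/(l + 7)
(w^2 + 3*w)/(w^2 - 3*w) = (w + 3)/(w - 3)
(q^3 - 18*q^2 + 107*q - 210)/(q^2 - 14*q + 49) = (q^2 - 11*q + 30)/(q - 7)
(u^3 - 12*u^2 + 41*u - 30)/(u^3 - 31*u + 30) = (u - 6)/(u + 6)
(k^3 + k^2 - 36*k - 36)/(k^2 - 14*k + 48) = (k^2 + 7*k + 6)/(k - 8)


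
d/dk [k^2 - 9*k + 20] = 2*k - 9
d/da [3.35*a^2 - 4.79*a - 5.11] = 6.7*a - 4.79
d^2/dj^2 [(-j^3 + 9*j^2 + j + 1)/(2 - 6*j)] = 3*(3*j^3 - 3*j^2 + j - 7)/(27*j^3 - 27*j^2 + 9*j - 1)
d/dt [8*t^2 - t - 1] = 16*t - 1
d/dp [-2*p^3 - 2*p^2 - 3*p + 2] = -6*p^2 - 4*p - 3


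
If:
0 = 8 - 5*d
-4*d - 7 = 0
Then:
No Solution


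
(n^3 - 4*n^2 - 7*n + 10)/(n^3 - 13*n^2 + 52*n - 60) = (n^2 + n - 2)/(n^2 - 8*n + 12)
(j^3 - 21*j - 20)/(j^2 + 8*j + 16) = (j^2 - 4*j - 5)/(j + 4)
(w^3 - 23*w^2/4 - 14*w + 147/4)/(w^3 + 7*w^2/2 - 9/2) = (4*w^2 - 35*w + 49)/(2*(2*w^2 + w - 3))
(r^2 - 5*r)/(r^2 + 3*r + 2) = r*(r - 5)/(r^2 + 3*r + 2)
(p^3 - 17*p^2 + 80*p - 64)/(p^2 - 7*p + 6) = (p^2 - 16*p + 64)/(p - 6)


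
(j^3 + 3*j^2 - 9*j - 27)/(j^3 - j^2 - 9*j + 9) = (j + 3)/(j - 1)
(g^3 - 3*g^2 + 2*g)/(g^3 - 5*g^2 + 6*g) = (g - 1)/(g - 3)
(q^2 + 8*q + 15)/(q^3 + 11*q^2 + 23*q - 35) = (q + 3)/(q^2 + 6*q - 7)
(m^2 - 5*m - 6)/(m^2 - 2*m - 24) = (m + 1)/(m + 4)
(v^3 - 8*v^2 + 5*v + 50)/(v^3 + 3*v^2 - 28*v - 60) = (v - 5)/(v + 6)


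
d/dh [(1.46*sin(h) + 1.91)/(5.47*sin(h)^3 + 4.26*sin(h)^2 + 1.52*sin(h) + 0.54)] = (-28.2525*sin(h) + 3.9931*sin(3*h) + 18.78135*cos(2*h) - 20.89615)*cos(h)/(5.47*sin(h)^3 + 4.26*sin(h)^2 + 1.52*sin(h) + 0.54)^2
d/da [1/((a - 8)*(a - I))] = ((8 - a)*(a - I)^2 + (-a + I)*(a - 8)^2)/((a - 8)^3*(a - I)^3)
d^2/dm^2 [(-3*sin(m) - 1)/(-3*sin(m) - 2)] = 3*(3*sin(m)^2 - 2*sin(m) - 6)/(3*sin(m) + 2)^3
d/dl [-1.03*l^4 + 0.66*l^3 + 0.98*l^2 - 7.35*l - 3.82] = -4.12*l^3 + 1.98*l^2 + 1.96*l - 7.35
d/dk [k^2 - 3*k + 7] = 2*k - 3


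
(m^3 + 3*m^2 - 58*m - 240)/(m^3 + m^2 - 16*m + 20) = (m^2 - 2*m - 48)/(m^2 - 4*m + 4)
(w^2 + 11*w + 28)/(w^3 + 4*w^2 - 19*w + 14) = (w + 4)/(w^2 - 3*w + 2)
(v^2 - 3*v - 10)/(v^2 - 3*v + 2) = (v^2 - 3*v - 10)/(v^2 - 3*v + 2)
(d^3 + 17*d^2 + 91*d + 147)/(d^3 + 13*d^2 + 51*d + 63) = (d + 7)/(d + 3)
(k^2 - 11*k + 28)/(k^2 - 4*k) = (k - 7)/k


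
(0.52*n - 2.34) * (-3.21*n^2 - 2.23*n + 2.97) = -1.6692*n^3 + 6.3518*n^2 + 6.7626*n - 6.9498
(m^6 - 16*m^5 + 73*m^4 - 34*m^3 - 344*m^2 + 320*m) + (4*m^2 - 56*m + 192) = m^6 - 16*m^5 + 73*m^4 - 34*m^3 - 340*m^2 + 264*m + 192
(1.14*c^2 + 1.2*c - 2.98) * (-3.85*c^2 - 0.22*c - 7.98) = -4.389*c^4 - 4.8708*c^3 + 2.1118*c^2 - 8.9204*c + 23.7804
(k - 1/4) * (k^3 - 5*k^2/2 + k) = k^4 - 11*k^3/4 + 13*k^2/8 - k/4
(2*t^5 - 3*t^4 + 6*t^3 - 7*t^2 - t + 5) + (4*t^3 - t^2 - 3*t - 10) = 2*t^5 - 3*t^4 + 10*t^3 - 8*t^2 - 4*t - 5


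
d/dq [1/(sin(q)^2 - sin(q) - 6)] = (1 - 2*sin(q))*cos(q)/(sin(q) + cos(q)^2 + 5)^2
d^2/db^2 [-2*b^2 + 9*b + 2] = -4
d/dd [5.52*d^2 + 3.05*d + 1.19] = 11.04*d + 3.05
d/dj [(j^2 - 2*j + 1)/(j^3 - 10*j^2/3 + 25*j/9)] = 9*(-3*j^3 + 7*j^2 - 9*j + 5)/(j^2*(27*j^3 - 135*j^2 + 225*j - 125))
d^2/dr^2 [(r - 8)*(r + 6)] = 2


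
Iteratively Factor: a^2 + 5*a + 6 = (a + 3)*(a + 2)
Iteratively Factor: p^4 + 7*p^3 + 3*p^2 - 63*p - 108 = (p + 3)*(p^3 + 4*p^2 - 9*p - 36) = (p + 3)*(p + 4)*(p^2 - 9) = (p - 3)*(p + 3)*(p + 4)*(p + 3)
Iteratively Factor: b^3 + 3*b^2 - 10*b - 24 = (b - 3)*(b^2 + 6*b + 8) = (b - 3)*(b + 2)*(b + 4)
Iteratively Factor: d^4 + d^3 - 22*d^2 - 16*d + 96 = (d + 4)*(d^3 - 3*d^2 - 10*d + 24) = (d - 2)*(d + 4)*(d^2 - d - 12) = (d - 2)*(d + 3)*(d + 4)*(d - 4)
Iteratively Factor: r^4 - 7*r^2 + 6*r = (r + 3)*(r^3 - 3*r^2 + 2*r) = (r - 1)*(r + 3)*(r^2 - 2*r) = r*(r - 1)*(r + 3)*(r - 2)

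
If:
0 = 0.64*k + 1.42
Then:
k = -2.22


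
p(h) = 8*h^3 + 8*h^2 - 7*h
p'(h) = 24*h^2 + 16*h - 7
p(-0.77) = 6.48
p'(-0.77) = -5.09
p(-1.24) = 5.73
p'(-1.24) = 10.06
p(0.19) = -0.99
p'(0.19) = -3.09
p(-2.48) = -55.46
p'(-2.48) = 100.93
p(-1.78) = -7.31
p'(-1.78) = 40.56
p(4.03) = 625.32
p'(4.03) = 447.26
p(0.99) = 8.67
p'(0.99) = 32.36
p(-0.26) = 2.22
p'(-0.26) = -9.54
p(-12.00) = -12588.00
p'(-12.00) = 3257.00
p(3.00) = 267.00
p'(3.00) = 257.00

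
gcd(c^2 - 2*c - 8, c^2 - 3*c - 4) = c - 4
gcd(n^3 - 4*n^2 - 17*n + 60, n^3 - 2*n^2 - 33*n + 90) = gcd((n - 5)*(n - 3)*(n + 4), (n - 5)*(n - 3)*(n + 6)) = n^2 - 8*n + 15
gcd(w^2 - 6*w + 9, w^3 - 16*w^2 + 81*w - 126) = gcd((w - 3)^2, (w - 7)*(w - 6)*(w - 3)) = w - 3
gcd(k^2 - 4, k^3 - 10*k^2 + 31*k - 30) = k - 2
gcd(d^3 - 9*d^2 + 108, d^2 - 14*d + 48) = d - 6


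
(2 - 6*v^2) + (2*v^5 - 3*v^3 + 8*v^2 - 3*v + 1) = 2*v^5 - 3*v^3 + 2*v^2 - 3*v + 3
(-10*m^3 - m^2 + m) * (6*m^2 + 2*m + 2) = -60*m^5 - 26*m^4 - 16*m^3 + 2*m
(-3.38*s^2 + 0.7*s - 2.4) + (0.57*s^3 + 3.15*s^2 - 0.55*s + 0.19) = 0.57*s^3 - 0.23*s^2 + 0.15*s - 2.21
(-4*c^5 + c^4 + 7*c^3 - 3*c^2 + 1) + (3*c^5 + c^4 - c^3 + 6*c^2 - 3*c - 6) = -c^5 + 2*c^4 + 6*c^3 + 3*c^2 - 3*c - 5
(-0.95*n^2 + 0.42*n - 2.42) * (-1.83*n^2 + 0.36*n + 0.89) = 1.7385*n^4 - 1.1106*n^3 + 3.7343*n^2 - 0.4974*n - 2.1538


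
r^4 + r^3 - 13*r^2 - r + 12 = (r - 3)*(r - 1)*(r + 1)*(r + 4)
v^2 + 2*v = v*(v + 2)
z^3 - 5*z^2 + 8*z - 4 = (z - 2)^2*(z - 1)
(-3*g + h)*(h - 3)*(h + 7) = -3*g*h^2 - 12*g*h + 63*g + h^3 + 4*h^2 - 21*h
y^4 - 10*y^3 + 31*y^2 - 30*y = y*(y - 5)*(y - 3)*(y - 2)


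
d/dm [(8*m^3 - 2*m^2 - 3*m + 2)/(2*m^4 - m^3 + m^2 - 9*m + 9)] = (-16*m^6 + 8*m^5 + 24*m^4 - 166*m^3 + 243*m^2 - 40*m - 9)/(4*m^8 - 4*m^7 + 5*m^6 - 38*m^5 + 55*m^4 - 36*m^3 + 99*m^2 - 162*m + 81)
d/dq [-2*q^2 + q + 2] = 1 - 4*q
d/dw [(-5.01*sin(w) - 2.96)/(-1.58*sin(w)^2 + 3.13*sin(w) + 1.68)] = (-7.9158*sin(w)^2 - 9.3536*sin(w) + 0.848000000000001)*cos(w)/(2.4964*sin(w)^4 - 9.8908*sin(w)^3 + 4.4881*sin(w)^2 + 10.5168*sin(w) + 2.8224)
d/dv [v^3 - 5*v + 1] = 3*v^2 - 5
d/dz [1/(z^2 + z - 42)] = (-2*z - 1)/(z^2 + z - 42)^2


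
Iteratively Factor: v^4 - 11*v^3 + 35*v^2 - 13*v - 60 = (v - 3)*(v^3 - 8*v^2 + 11*v + 20) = (v - 3)*(v + 1)*(v^2 - 9*v + 20) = (v - 5)*(v - 3)*(v + 1)*(v - 4)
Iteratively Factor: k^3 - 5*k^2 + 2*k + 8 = (k - 4)*(k^2 - k - 2) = (k - 4)*(k - 2)*(k + 1)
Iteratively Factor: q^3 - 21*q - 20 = (q + 4)*(q^2 - 4*q - 5) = (q - 5)*(q + 4)*(q + 1)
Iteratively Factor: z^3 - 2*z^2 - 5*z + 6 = (z - 3)*(z^2 + z - 2) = (z - 3)*(z - 1)*(z + 2)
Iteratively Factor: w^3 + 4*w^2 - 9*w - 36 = (w + 4)*(w^2 - 9) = (w + 3)*(w + 4)*(w - 3)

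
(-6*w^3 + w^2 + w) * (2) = -12*w^3 + 2*w^2 + 2*w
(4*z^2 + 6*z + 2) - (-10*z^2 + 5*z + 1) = 14*z^2 + z + 1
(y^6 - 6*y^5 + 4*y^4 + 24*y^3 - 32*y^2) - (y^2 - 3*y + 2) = y^6 - 6*y^5 + 4*y^4 + 24*y^3 - 33*y^2 + 3*y - 2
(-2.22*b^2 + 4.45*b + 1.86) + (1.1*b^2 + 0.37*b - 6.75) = -1.12*b^2 + 4.82*b - 4.89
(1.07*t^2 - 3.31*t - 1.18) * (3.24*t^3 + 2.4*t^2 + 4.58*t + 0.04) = 3.4668*t^5 - 8.1564*t^4 - 6.8666*t^3 - 17.949*t^2 - 5.5368*t - 0.0472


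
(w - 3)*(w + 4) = w^2 + w - 12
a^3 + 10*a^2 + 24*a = a*(a + 4)*(a + 6)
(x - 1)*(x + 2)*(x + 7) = x^3 + 8*x^2 + 5*x - 14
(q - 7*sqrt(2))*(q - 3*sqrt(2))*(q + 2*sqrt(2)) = q^3 - 8*sqrt(2)*q^2 + 2*q + 84*sqrt(2)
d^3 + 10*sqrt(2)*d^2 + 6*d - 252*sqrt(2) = (d - 3*sqrt(2))*(d + 6*sqrt(2))*(d + 7*sqrt(2))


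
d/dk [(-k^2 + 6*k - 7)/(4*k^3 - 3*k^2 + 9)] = 2*(3*k*(2*k - 1)*(k^2 - 6*k + 7) + (3 - k)*(4*k^3 - 3*k^2 + 9))/(4*k^3 - 3*k^2 + 9)^2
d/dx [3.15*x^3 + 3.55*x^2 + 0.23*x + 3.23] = 9.45*x^2 + 7.1*x + 0.23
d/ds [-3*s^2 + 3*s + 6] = 3 - 6*s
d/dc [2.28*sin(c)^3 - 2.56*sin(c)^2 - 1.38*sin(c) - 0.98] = (6.84*sin(c)^2 - 5.12*sin(c) - 1.38)*cos(c)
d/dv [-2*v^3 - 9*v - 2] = -6*v^2 - 9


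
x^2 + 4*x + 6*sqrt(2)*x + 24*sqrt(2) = (x + 4)*(x + 6*sqrt(2))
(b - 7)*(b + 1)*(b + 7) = b^3 + b^2 - 49*b - 49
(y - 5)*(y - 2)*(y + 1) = y^3 - 6*y^2 + 3*y + 10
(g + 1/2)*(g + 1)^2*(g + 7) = g^4 + 19*g^3/2 + 39*g^2/2 + 29*g/2 + 7/2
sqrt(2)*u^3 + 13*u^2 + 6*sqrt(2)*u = u*(u + 6*sqrt(2))*(sqrt(2)*u + 1)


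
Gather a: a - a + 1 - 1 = 0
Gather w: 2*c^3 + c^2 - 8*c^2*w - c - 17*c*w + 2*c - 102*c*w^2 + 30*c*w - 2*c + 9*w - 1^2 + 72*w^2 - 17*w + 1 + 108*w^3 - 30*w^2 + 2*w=2*c^3 + c^2 - c + 108*w^3 + w^2*(42 - 102*c) + w*(-8*c^2 + 13*c - 6)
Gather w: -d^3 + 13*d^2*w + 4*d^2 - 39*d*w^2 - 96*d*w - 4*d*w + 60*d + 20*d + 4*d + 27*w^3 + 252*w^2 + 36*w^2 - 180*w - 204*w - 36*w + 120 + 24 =-d^3 + 4*d^2 + 84*d + 27*w^3 + w^2*(288 - 39*d) + w*(13*d^2 - 100*d - 420) + 144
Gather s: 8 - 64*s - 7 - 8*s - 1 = -72*s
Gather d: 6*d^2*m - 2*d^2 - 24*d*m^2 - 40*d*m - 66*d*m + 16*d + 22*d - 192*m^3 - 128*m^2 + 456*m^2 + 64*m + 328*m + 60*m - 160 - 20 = d^2*(6*m - 2) + d*(-24*m^2 - 106*m + 38) - 192*m^3 + 328*m^2 + 452*m - 180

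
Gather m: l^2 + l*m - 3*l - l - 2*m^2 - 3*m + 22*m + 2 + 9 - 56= l^2 - 4*l - 2*m^2 + m*(l + 19) - 45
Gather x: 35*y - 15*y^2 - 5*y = -15*y^2 + 30*y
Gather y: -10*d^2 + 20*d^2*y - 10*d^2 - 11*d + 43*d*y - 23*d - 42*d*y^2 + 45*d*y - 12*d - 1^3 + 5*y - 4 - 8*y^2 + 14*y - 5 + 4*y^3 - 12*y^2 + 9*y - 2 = -20*d^2 - 46*d + 4*y^3 + y^2*(-42*d - 20) + y*(20*d^2 + 88*d + 28) - 12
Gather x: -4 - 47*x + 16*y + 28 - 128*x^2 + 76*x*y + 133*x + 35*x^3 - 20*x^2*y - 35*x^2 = 35*x^3 + x^2*(-20*y - 163) + x*(76*y + 86) + 16*y + 24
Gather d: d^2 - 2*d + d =d^2 - d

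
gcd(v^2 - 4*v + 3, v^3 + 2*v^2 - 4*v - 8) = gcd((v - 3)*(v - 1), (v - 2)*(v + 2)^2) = 1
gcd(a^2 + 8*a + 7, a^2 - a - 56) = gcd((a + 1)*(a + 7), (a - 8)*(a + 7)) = a + 7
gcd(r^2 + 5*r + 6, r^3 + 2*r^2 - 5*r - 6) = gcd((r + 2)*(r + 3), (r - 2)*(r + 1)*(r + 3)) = r + 3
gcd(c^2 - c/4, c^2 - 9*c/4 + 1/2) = c - 1/4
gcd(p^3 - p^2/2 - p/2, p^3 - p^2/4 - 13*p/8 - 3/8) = 1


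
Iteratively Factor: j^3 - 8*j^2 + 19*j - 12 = (j - 1)*(j^2 - 7*j + 12) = (j - 3)*(j - 1)*(j - 4)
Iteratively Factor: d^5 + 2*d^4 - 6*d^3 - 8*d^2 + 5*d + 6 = (d + 1)*(d^4 + d^3 - 7*d^2 - d + 6) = (d + 1)^2*(d^3 - 7*d + 6) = (d + 1)^2*(d + 3)*(d^2 - 3*d + 2) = (d - 2)*(d + 1)^2*(d + 3)*(d - 1)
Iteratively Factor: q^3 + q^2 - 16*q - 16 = (q + 4)*(q^2 - 3*q - 4) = (q - 4)*(q + 4)*(q + 1)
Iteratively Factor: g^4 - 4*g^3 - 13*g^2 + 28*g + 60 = (g + 2)*(g^3 - 6*g^2 - g + 30) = (g - 5)*(g + 2)*(g^2 - g - 6) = (g - 5)*(g + 2)^2*(g - 3)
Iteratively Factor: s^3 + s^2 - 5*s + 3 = (s - 1)*(s^2 + 2*s - 3) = (s - 1)^2*(s + 3)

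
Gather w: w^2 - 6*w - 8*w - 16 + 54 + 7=w^2 - 14*w + 45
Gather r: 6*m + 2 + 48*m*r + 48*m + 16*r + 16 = 54*m + r*(48*m + 16) + 18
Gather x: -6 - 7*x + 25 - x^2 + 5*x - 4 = -x^2 - 2*x + 15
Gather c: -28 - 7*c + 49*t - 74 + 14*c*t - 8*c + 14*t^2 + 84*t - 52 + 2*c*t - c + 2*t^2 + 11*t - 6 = c*(16*t - 16) + 16*t^2 + 144*t - 160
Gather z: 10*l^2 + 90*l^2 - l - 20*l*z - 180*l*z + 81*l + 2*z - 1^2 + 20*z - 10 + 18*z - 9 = 100*l^2 + 80*l + z*(40 - 200*l) - 20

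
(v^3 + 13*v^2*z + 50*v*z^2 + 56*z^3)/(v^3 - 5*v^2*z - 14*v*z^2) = (-v^2 - 11*v*z - 28*z^2)/(v*(-v + 7*z))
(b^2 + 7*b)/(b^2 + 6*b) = (b + 7)/(b + 6)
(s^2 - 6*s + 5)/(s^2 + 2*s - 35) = (s - 1)/(s + 7)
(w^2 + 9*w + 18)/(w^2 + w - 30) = (w + 3)/(w - 5)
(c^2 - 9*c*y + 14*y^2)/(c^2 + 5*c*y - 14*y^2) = (c - 7*y)/(c + 7*y)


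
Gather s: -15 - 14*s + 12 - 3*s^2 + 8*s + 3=-3*s^2 - 6*s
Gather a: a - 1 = a - 1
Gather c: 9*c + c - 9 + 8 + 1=10*c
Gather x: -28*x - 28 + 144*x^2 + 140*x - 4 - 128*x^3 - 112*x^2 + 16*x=-128*x^3 + 32*x^2 + 128*x - 32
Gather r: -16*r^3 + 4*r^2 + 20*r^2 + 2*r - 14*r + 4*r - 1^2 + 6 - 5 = -16*r^3 + 24*r^2 - 8*r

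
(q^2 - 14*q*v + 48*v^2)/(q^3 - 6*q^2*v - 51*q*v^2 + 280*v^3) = (q - 6*v)/(q^2 + 2*q*v - 35*v^2)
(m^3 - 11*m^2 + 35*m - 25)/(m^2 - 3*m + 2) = (m^2 - 10*m + 25)/(m - 2)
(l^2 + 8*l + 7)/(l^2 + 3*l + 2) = (l + 7)/(l + 2)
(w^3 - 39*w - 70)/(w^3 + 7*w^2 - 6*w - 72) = (w^3 - 39*w - 70)/(w^3 + 7*w^2 - 6*w - 72)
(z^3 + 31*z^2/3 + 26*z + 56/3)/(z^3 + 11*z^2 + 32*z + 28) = (z + 4/3)/(z + 2)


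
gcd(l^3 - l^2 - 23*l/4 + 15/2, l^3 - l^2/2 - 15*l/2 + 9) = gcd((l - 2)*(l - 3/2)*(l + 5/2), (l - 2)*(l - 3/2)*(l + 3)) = l^2 - 7*l/2 + 3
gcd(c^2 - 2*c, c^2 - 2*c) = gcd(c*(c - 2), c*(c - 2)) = c^2 - 2*c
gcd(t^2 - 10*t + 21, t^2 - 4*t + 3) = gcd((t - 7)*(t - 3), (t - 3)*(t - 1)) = t - 3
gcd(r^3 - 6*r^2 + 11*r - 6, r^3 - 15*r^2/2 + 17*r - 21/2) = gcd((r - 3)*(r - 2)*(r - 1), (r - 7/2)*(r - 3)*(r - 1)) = r^2 - 4*r + 3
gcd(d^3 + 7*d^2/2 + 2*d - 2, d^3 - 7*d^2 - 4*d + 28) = d + 2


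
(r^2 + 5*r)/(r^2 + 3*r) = (r + 5)/(r + 3)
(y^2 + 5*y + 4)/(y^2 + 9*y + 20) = (y + 1)/(y + 5)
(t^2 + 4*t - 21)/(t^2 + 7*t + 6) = (t^2 + 4*t - 21)/(t^2 + 7*t + 6)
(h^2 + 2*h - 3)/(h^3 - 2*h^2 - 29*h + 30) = (h + 3)/(h^2 - h - 30)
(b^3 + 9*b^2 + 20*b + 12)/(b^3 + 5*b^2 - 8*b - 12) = (b + 2)/(b - 2)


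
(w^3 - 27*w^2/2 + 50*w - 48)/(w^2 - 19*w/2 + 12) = w - 4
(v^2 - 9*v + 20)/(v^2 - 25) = (v - 4)/(v + 5)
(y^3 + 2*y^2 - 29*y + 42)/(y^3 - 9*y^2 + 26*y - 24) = (y + 7)/(y - 4)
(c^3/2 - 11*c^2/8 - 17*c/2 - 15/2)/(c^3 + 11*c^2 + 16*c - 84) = (4*c^3 - 11*c^2 - 68*c - 60)/(8*(c^3 + 11*c^2 + 16*c - 84))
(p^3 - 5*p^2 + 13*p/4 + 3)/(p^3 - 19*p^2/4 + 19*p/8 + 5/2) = 2*(2*p - 3)/(4*p - 5)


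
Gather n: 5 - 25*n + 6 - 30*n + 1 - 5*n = 12 - 60*n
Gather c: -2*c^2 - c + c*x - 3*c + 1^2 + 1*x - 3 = -2*c^2 + c*(x - 4) + x - 2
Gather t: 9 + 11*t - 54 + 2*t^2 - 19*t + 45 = 2*t^2 - 8*t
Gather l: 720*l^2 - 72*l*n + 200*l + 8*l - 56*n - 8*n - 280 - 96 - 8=720*l^2 + l*(208 - 72*n) - 64*n - 384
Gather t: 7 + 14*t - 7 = 14*t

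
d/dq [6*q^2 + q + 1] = 12*q + 1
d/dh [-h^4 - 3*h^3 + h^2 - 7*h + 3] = -4*h^3 - 9*h^2 + 2*h - 7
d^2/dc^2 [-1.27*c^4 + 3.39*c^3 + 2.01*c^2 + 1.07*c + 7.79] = -15.24*c^2 + 20.34*c + 4.02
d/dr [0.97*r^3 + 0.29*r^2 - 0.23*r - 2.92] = 2.91*r^2 + 0.58*r - 0.23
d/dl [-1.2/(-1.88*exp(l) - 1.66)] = -2.256*exp(l)/(1.88*exp(l) + 1.66)^2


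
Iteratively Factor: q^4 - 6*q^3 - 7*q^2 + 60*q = (q - 5)*(q^3 - q^2 - 12*q) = (q - 5)*(q + 3)*(q^2 - 4*q) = q*(q - 5)*(q + 3)*(q - 4)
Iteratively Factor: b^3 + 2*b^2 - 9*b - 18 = (b + 2)*(b^2 - 9) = (b - 3)*(b + 2)*(b + 3)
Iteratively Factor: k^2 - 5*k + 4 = (k - 4)*(k - 1)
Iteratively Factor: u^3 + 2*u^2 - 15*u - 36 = (u + 3)*(u^2 - u - 12) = (u - 4)*(u + 3)*(u + 3)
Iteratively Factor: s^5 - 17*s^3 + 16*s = (s - 1)*(s^4 + s^3 - 16*s^2 - 16*s) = (s - 1)*(s + 1)*(s^3 - 16*s) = s*(s - 1)*(s + 1)*(s^2 - 16) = s*(s - 4)*(s - 1)*(s + 1)*(s + 4)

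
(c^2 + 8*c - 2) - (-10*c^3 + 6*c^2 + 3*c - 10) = 10*c^3 - 5*c^2 + 5*c + 8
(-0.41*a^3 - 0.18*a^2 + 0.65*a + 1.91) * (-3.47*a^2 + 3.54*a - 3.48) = 1.4227*a^5 - 0.8268*a^4 - 1.4659*a^3 - 3.7003*a^2 + 4.4994*a - 6.6468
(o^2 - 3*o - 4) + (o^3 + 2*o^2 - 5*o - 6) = o^3 + 3*o^2 - 8*o - 10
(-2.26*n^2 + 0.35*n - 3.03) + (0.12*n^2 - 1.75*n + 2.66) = -2.14*n^2 - 1.4*n - 0.37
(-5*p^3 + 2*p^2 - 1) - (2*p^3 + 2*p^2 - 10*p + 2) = -7*p^3 + 10*p - 3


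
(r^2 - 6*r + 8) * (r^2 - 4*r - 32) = r^4 - 10*r^3 + 160*r - 256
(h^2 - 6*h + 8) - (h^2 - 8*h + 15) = 2*h - 7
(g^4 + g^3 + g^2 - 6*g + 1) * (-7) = -7*g^4 - 7*g^3 - 7*g^2 + 42*g - 7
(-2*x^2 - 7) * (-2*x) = 4*x^3 + 14*x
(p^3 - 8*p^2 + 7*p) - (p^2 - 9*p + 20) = p^3 - 9*p^2 + 16*p - 20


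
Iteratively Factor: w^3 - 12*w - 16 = (w + 2)*(w^2 - 2*w - 8) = (w + 2)^2*(w - 4)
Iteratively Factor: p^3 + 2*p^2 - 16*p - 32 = (p - 4)*(p^2 + 6*p + 8) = (p - 4)*(p + 4)*(p + 2)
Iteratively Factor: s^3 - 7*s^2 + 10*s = (s - 2)*(s^2 - 5*s) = s*(s - 2)*(s - 5)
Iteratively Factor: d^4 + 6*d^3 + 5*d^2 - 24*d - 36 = (d + 2)*(d^3 + 4*d^2 - 3*d - 18) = (d + 2)*(d + 3)*(d^2 + d - 6) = (d - 2)*(d + 2)*(d + 3)*(d + 3)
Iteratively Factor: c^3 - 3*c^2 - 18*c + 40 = (c + 4)*(c^2 - 7*c + 10) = (c - 5)*(c + 4)*(c - 2)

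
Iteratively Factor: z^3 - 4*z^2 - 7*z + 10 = (z + 2)*(z^2 - 6*z + 5) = (z - 1)*(z + 2)*(z - 5)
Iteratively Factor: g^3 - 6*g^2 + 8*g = (g)*(g^2 - 6*g + 8) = g*(g - 4)*(g - 2)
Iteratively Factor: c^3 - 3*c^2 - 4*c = (c)*(c^2 - 3*c - 4) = c*(c - 4)*(c + 1)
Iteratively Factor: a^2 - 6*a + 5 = (a - 1)*(a - 5)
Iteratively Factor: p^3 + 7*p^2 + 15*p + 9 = (p + 3)*(p^2 + 4*p + 3) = (p + 3)^2*(p + 1)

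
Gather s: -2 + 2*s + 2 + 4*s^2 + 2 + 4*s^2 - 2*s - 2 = 8*s^2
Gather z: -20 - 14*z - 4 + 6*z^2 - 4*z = 6*z^2 - 18*z - 24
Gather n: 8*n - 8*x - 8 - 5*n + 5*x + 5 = 3*n - 3*x - 3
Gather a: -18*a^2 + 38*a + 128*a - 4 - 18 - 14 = -18*a^2 + 166*a - 36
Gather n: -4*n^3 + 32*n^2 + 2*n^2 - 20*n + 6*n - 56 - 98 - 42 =-4*n^3 + 34*n^2 - 14*n - 196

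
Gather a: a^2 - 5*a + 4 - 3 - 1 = a^2 - 5*a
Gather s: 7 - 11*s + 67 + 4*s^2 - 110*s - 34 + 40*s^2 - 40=44*s^2 - 121*s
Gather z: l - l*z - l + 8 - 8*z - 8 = z*(-l - 8)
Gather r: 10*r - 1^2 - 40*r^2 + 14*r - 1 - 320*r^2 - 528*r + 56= -360*r^2 - 504*r + 54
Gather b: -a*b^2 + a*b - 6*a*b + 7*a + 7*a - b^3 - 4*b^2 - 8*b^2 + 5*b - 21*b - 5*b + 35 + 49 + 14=14*a - b^3 + b^2*(-a - 12) + b*(-5*a - 21) + 98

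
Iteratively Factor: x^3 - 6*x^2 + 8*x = (x - 4)*(x^2 - 2*x) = x*(x - 4)*(x - 2)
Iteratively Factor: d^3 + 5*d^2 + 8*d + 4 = (d + 2)*(d^2 + 3*d + 2) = (d + 1)*(d + 2)*(d + 2)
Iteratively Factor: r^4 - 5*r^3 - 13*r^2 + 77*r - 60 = (r - 5)*(r^3 - 13*r + 12) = (r - 5)*(r - 1)*(r^2 + r - 12) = (r - 5)*(r - 3)*(r - 1)*(r + 4)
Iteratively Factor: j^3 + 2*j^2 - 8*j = (j + 4)*(j^2 - 2*j) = (j - 2)*(j + 4)*(j)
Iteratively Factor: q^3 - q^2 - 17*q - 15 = (q + 1)*(q^2 - 2*q - 15) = (q + 1)*(q + 3)*(q - 5)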